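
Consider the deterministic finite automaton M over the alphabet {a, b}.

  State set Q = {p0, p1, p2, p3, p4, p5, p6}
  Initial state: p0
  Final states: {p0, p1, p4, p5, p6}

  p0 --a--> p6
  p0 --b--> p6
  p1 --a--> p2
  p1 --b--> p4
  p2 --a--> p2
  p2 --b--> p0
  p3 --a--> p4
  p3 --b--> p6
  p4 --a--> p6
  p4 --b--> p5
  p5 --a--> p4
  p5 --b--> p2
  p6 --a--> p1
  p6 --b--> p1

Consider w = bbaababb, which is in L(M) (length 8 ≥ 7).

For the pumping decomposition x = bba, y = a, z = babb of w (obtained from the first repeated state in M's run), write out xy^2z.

xy^2z = bba·a·a·babb = bbaaababb.
Reading y = a takes M from p2 back to p2, so after x·y·y the machine is still in p2, and z then leads to the accepting state p4. Hence bbaaababb ∈ L(M).

bbaaababb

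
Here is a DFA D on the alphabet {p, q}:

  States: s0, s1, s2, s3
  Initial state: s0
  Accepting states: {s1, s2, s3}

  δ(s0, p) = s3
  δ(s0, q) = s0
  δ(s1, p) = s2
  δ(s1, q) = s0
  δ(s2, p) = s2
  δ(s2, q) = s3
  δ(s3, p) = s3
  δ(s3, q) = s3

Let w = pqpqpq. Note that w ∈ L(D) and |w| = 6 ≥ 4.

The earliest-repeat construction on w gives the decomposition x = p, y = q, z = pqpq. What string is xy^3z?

xy^3z = p·q·q·q·pqpq = pqqqpqpq.
Reading y = q takes D from s3 back to s3, so after x·y·y·y the machine is still in s3, and z then leads to the accepting state s3. Hence pqqqpqpq ∈ L(D).

pqqqpqpq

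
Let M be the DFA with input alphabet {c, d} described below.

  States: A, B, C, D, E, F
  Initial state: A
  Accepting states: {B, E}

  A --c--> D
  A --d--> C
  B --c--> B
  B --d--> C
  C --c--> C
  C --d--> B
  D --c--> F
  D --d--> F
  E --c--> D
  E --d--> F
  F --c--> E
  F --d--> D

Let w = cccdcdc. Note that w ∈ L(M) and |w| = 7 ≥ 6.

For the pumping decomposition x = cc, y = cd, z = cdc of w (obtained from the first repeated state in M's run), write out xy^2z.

cccdcdcdc

xy^2z = cc·cd·cd·cdc = cccdcdcdc.
Reading y = cd takes M from F back to F, so after x·y·y the machine is still in F, and z then leads to the accepting state E. Hence cccdcdcdc ∈ L(M).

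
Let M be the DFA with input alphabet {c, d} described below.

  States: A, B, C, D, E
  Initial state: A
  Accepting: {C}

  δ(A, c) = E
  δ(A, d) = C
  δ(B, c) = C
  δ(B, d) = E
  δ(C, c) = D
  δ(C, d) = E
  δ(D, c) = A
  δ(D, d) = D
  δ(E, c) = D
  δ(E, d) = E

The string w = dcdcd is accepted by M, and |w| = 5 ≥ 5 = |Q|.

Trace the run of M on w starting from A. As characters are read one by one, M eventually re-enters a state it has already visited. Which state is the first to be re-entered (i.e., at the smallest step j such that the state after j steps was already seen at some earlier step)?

Run of M on w = d c d c d:
  step 0: A  (start)
  step 1: C  (read d: A→C)
  step 2: D  (read c: C→D)
  step 3: D  (read d: D→D)   ← first repeat (D seen earlier)
  step 4: A  (read c: D→A)
  step 5: C  (read d: A→C)

The earliest repeat is at step j = 3: M is in D, which it already visited at step i = 2.

D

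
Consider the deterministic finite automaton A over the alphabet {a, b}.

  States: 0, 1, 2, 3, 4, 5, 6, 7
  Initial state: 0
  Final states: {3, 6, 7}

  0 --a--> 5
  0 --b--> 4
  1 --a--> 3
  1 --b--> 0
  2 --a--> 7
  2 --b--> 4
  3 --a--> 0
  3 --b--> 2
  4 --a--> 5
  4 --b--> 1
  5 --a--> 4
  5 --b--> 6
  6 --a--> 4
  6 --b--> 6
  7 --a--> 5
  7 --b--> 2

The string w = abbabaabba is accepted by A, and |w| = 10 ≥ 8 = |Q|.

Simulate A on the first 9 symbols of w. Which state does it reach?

State sequence: 0 -a-> 5 -b-> 6 -b-> 6 -a-> 4 -b-> 1 -a-> 3 -a-> 0 -b-> 4 -b-> 1

After reading 9 characters, A is in state 1.
(This kind of state-tracing is the core of the pumping-lemma construction: with 8 states, pigeonhole forces a repeat within the first 8 steps.)

1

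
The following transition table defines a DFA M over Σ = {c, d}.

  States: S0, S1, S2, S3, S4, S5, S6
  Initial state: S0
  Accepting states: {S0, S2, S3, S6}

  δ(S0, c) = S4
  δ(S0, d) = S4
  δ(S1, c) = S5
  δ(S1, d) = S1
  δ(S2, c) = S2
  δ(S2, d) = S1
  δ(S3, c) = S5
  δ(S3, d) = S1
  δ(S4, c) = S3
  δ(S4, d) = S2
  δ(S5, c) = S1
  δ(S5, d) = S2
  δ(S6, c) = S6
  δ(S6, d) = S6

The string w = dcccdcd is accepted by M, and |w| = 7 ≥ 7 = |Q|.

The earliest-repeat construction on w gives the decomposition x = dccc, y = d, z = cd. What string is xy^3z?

dcccdddcd

xy^3z = dccc·d·d·d·cd = dcccdddcd.
Reading y = d takes M from S1 back to S1, so after x·y·y·y the machine is still in S1, and z then leads to the accepting state S2. Hence dcccdddcd ∈ L(M).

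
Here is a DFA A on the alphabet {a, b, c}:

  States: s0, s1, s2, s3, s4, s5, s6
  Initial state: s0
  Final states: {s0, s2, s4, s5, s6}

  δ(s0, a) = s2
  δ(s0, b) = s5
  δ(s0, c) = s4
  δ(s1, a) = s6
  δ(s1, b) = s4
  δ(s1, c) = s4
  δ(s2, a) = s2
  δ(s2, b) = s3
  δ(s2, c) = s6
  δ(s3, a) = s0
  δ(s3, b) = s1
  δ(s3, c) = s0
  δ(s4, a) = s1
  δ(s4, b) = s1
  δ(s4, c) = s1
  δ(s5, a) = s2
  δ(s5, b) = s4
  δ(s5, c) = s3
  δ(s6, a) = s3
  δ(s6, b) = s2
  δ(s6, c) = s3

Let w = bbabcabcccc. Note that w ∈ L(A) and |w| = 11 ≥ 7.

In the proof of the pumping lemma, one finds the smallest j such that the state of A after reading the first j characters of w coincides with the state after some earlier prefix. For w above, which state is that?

Run of A on w = b b a b c a b c c c c:
  step 0: s0  (start)
  step 1: s5  (read b: s0→s5)
  step 2: s4  (read b: s5→s4)
  step 3: s1  (read a: s4→s1)
  step 4: s4  (read b: s1→s4)   ← first repeat (s4 seen earlier)
  step 5: s1  (read c: s4→s1)
  step 6: s6  (read a: s1→s6)
  step 7: s2  (read b: s6→s2)
  step 8: s6  (read c: s2→s6)
  step 9: s3  (read c: s6→s3)
  step 10: s0  (read c: s3→s0)
  step 11: s4  (read c: s0→s4)

The earliest repeat is at step j = 4: A is in s4, which it already visited at step i = 2.
With |Q| = 7, pigeonhole forces a state repeat no later than step 7; the substring read between the first and second visits to that state can be pumped.

s4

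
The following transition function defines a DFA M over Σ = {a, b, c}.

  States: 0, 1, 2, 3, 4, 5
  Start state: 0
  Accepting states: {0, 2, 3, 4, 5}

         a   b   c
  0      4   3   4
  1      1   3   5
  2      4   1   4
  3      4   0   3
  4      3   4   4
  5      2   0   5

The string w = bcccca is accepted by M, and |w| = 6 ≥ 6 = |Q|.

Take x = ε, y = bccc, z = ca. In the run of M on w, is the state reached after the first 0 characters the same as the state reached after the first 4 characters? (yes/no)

no

Run of M on the first 4 characters of w = b c c c:
  step 0: 0  (start)
  step 1: 3  (read b: 0→3)
  step 2: 3  (read c: 3→3)
  step 3: 3  (read c: 3→3)
  step 4: 3  (read c: 3→3)

After x (step 0): 0. After xy (step 4): 3.
They differ (0 ≠ 3), so y is not a cycle from the state after x; this split is not the one the pumping-lemma construction produces, and pumping y need not keep the string in L(M).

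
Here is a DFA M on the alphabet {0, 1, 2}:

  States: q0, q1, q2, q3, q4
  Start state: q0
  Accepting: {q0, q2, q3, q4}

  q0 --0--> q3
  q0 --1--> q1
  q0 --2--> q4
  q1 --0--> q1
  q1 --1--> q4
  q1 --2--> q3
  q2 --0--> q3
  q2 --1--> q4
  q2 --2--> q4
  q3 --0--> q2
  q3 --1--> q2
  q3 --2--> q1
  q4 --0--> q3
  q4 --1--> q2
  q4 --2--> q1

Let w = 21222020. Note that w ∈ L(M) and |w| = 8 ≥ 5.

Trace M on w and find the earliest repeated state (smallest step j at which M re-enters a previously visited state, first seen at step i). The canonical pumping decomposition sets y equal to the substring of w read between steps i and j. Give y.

12

Run of M on w = 2 1 2 2 2 0 2 0:
  step 0: q0  (start)
  step 1: q4  (read 2: q0→q4)
  step 2: q2  (read 1: q4→q2)
  step 3: q4  (read 2: q2→q4)   ← first repeat (q4 seen earlier)
  step 4: q1  (read 2: q4→q1)
  step 5: q3  (read 2: q1→q3)
  step 6: q2  (read 0: q3→q2)
  step 7: q4  (read 2: q2→q4)
  step 8: q3  (read 0: q4→q3)

So i = 1, j = 3, giving x = w[0:1] = 2, y = w[1:3] = 12, z = w[3:8] = 22020.
Check: |xy| = 3 ≤ 5 and |y| = 2 ≥ 1. Reading y takes M from q4 back to q4, so every xyⁱz is accepted.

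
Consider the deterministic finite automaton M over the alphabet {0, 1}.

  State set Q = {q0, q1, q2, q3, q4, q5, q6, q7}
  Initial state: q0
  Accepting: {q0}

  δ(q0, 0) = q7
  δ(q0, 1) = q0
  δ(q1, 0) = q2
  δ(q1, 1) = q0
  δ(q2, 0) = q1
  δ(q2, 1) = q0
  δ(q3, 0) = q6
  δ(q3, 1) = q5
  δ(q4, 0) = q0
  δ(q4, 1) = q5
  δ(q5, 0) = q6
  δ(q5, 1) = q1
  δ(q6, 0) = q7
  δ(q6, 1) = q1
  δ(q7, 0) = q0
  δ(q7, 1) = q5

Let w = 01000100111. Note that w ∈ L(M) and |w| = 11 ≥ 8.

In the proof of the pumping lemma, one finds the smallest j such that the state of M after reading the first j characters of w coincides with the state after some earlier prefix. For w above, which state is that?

State sequence: q0 -0-> q7 -1-> q5 -0-> q6 -0-> q7 -0-> q0 -1-> q0 -0-> q7 -0-> q0 -1-> q0 -1-> q0 -1-> q0
First repeat at step 4: q7 was already visited.

The earliest repeat is at step j = 4: M is in q7, which it already visited at step i = 1.

q7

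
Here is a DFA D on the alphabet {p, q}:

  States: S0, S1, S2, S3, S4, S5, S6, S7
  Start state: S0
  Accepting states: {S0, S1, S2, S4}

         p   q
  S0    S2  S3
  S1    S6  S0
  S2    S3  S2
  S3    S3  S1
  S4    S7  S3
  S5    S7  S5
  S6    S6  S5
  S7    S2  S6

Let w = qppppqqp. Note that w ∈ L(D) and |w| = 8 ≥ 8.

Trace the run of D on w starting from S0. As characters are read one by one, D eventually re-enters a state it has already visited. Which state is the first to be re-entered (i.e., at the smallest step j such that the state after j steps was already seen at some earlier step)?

State sequence: S0 -q-> S3 -p-> S3 -p-> S3 -p-> S3 -p-> S3 -q-> S1 -q-> S0 -p-> S2
First repeat at step 2: S3 was already visited.

The earliest repeat is at step j = 2: D is in S3, which it already visited at step i = 1.

S3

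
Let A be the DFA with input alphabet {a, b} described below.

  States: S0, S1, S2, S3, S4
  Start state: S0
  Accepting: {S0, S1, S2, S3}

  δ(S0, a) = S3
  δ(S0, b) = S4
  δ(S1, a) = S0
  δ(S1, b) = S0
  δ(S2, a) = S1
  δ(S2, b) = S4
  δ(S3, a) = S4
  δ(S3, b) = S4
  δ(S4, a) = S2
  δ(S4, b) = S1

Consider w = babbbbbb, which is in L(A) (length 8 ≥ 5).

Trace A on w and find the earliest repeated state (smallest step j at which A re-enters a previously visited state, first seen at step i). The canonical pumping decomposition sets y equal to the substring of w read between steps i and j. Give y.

ab

Run of A on w = b a b b b b b b:
  step 0: S0  (start)
  step 1: S4  (read b: S0→S4)
  step 2: S2  (read a: S4→S2)
  step 3: S4  (read b: S2→S4)   ← first repeat (S4 seen earlier)
  step 4: S1  (read b: S4→S1)
  step 5: S0  (read b: S1→S0)
  step 6: S4  (read b: S0→S4)
  step 7: S1  (read b: S4→S1)
  step 8: S0  (read b: S1→S0)

So i = 1, j = 3, giving x = w[0:1] = b, y = w[1:3] = ab, z = w[3:8] = bbbbb.
Check: |xy| = 3 ≤ 5 and |y| = 2 ≥ 1. Reading y takes A from S4 back to S4, so every xyⁱz is accepted.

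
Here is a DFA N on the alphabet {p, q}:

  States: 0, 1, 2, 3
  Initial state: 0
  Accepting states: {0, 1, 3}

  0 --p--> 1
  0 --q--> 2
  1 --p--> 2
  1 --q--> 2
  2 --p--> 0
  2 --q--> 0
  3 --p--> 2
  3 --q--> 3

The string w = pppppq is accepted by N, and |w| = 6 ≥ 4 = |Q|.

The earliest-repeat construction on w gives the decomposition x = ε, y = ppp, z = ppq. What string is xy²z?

xy^2z = ε·ppp·ppp·ppq = ppppppppq.
Reading y = ppp takes N from 0 back to 0, so after x·y·y the machine is still in 0, and z then leads to the accepting state 0. Hence ppppppppq ∈ L(N).

ppppppppq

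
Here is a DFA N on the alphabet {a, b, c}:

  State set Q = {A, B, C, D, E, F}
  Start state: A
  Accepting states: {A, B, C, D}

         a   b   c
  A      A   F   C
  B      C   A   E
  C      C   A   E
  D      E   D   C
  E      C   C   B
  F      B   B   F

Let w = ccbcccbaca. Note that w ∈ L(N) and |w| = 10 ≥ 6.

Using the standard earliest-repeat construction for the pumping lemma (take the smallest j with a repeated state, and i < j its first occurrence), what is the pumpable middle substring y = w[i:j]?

State sequence: A -c-> C -c-> E -b-> C -c-> E -c-> B -c-> E -b-> C -a-> C -c-> E -a-> C
First repeat at step 3: C was already visited.

So i = 1, j = 3, giving x = w[0:1] = c, y = w[1:3] = cb, z = w[3:10] = cccbaca.
Check: |xy| = 3 ≤ 6 and |y| = 2 ≥ 1. Reading y takes N from C back to C, so every xyⁱz is accepted.

cb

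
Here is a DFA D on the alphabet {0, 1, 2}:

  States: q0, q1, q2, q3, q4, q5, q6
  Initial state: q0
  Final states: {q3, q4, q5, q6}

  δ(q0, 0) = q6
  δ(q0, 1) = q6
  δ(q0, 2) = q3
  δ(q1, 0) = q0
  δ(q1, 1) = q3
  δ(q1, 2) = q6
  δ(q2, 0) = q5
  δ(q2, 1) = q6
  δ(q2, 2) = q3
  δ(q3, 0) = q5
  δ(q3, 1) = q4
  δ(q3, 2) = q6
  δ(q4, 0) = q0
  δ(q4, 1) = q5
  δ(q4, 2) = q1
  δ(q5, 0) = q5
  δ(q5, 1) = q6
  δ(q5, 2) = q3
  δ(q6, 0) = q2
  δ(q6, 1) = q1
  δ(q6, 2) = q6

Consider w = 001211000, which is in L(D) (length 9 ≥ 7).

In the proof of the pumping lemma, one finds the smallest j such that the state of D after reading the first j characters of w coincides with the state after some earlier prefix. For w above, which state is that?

Run of D on w = 0 0 1 2 1 1 0 0 0:
  step 0: q0  (start)
  step 1: q6  (read 0: q0→q6)
  step 2: q2  (read 0: q6→q2)
  step 3: q6  (read 1: q2→q6)   ← first repeat (q6 seen earlier)
  step 4: q6  (read 2: q6→q6)
  step 5: q1  (read 1: q6→q1)
  step 6: q3  (read 1: q1→q3)
  step 7: q5  (read 0: q3→q5)
  step 8: q5  (read 0: q5→q5)
  step 9: q5  (read 0: q5→q5)

The earliest repeat is at step j = 3: D is in q6, which it already visited at step i = 1.
Since D has 7 states, any run of length ≥ 7 visits 7+1 states, so by pigeonhole some state repeats within the first 7 steps — that repeat gives the pumpable loop.

q6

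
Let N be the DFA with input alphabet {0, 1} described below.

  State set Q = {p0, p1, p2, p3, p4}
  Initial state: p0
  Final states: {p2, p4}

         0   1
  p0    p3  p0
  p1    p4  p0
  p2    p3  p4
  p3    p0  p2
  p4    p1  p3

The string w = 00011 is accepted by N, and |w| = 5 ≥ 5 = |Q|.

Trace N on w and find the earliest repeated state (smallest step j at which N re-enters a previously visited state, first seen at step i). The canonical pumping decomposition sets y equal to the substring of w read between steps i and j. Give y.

00

State sequence: p0 -0-> p3 -0-> p0 -0-> p3 -1-> p2 -1-> p4
First repeat at step 2: p0 was already visited.

So i = 0, j = 2, giving x = w[0:0] = ε, y = w[0:2] = 00, z = w[2:5] = 011.
Check: |xy| = 2 ≤ 5 and |y| = 2 ≥ 1. Reading y takes N from p0 back to p0, so every xyⁱz is accepted.
Pumping length from the standard proof: p = 5 (the number of states). The repeated state found above gives |xy| = j ≤ 5 and |y| = j − i ≥ 1.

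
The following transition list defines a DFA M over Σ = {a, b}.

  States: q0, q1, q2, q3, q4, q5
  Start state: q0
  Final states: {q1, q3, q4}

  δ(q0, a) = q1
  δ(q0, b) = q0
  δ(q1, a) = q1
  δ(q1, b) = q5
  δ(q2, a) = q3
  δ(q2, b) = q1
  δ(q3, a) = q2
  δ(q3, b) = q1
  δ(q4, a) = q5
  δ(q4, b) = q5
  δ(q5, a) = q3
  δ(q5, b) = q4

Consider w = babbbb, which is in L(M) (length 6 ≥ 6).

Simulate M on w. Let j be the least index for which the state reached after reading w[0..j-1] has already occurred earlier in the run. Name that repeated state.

Run of M on w = b a b b b b:
  step 0: q0  (start)
  step 1: q0  (read b: q0→q0)   ← first repeat (q0 seen earlier)
  step 2: q1  (read a: q0→q1)
  step 3: q5  (read b: q1→q5)
  step 4: q4  (read b: q5→q4)
  step 5: q5  (read b: q4→q5)
  step 6: q4  (read b: q5→q4)

The earliest repeat is at step j = 1: M is in q0, which it already visited at step i = 0.
Pumping length from the standard proof: p = 6 (the number of states). The repeated state found above gives |xy| = j ≤ 6 and |y| = j − i ≥ 1.

q0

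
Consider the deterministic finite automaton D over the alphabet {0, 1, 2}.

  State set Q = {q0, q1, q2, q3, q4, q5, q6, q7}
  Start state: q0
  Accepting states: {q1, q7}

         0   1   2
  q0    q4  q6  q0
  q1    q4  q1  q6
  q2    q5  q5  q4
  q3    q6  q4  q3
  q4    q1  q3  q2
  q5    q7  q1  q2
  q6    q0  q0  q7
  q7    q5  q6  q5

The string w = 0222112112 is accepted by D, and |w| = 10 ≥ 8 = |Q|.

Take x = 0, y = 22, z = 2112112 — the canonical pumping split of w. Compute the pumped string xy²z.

022222112112

xy^2z = 0·22·22·2112112 = 022222112112.
Reading y = 22 takes D from q4 back to q4, so after x·y·y the machine is still in q4, and z then leads to the accepting state q7. Hence 022222112112 ∈ L(D).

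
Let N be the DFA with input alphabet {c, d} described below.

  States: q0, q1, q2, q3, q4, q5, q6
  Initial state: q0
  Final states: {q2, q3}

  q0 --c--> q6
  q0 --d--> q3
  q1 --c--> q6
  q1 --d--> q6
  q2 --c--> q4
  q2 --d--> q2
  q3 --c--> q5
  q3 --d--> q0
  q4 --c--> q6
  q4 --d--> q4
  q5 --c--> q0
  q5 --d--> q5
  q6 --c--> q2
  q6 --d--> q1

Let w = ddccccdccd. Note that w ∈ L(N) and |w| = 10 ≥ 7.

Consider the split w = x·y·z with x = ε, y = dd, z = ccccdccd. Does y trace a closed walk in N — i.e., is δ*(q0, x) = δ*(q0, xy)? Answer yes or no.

yes

State sequence: q0 -d-> q3 -d-> q0

After x (step 0): q0. After xy (step 2): q0.
They match, so y = dd drives N around a cycle from q0 back to itself; pumping y any number of times keeps N in q0 before reading z, and xyⁱz ∈ L(N) for every i ≥ 0.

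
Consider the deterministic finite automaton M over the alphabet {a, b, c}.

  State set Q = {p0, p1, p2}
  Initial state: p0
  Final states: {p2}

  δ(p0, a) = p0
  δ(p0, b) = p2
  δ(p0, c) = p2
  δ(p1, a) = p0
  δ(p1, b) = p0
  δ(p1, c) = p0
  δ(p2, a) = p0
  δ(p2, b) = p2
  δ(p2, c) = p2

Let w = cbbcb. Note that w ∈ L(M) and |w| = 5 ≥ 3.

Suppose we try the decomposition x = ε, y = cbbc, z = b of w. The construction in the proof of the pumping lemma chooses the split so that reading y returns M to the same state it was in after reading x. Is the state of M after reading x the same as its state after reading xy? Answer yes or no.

no

State sequence: p0 -c-> p2 -b-> p2 -b-> p2 -c-> p2

After x (step 0): p0. After xy (step 4): p2.
They differ (p0 ≠ p2), so y is not a cycle from the state after x; this split is not the one the pumping-lemma construction produces, and pumping y need not keep the string in L(M).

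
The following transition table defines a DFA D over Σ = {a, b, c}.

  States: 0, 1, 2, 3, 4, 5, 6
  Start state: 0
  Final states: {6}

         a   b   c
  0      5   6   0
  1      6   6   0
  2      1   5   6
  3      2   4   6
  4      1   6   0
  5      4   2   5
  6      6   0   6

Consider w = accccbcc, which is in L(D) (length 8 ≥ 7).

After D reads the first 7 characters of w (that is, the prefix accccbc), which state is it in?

6

State sequence: 0 -a-> 5 -c-> 5 -c-> 5 -c-> 5 -c-> 5 -b-> 2 -c-> 6

After reading 7 characters, D is in state 6.
(This kind of state-tracing is the core of the pumping-lemma construction: with 7 states, pigeonhole forces a repeat within the first 7 steps.)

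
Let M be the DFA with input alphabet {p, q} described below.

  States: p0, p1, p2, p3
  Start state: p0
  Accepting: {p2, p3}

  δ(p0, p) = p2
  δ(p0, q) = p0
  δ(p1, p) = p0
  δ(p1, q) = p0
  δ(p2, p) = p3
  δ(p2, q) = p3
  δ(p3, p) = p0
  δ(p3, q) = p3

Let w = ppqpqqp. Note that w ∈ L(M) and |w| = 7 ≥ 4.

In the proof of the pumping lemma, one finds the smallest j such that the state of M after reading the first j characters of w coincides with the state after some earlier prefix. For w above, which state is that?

Run of M on w = p p q p q q p:
  step 0: p0  (start)
  step 1: p2  (read p: p0→p2)
  step 2: p3  (read p: p2→p3)
  step 3: p3  (read q: p3→p3)   ← first repeat (p3 seen earlier)
  step 4: p0  (read p: p3→p0)
  step 5: p0  (read q: p0→p0)
  step 6: p0  (read q: p0→p0)
  step 7: p2  (read p: p0→p2)

The earliest repeat is at step j = 3: M is in p3, which it already visited at step i = 2.
Since M has 4 states, any run of length ≥ 4 visits 4+1 states, so by pigeonhole some state repeats within the first 4 steps — that repeat gives the pumpable loop.

p3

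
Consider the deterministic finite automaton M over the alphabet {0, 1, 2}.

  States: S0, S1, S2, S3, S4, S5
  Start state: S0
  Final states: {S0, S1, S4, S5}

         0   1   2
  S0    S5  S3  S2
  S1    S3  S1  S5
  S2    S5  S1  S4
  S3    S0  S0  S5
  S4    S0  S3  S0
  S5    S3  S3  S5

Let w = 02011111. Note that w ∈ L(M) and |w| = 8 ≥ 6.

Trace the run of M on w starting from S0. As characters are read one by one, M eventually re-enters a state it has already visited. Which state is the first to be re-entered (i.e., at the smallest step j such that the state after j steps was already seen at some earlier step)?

S5

Run of M on w = 0 2 0 1 1 1 1 1:
  step 0: S0  (start)
  step 1: S5  (read 0: S0→S5)
  step 2: S5  (read 2: S5→S5)   ← first repeat (S5 seen earlier)
  step 3: S3  (read 0: S5→S3)
  step 4: S0  (read 1: S3→S0)
  step 5: S3  (read 1: S0→S3)
  step 6: S0  (read 1: S3→S0)
  step 7: S3  (read 1: S0→S3)
  step 8: S0  (read 1: S3→S0)

The earliest repeat is at step j = 2: M is in S5, which it already visited at step i = 1.
Pumping length from the standard proof: p = 6 (the number of states). The repeated state found above gives |xy| = j ≤ 6 and |y| = j − i ≥ 1.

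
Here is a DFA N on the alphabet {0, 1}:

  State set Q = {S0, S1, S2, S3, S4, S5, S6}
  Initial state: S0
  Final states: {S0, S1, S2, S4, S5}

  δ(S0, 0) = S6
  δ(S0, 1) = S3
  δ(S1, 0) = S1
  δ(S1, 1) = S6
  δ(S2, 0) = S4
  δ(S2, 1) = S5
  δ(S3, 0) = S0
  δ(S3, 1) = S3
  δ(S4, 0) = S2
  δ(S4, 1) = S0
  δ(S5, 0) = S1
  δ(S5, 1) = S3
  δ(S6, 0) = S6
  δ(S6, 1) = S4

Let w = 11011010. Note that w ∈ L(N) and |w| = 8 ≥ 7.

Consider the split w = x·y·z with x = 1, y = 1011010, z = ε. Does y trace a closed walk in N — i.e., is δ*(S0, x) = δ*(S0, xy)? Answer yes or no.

State sequence: S0 -1-> S3 -1-> S3 -0-> S0 -1-> S3 -1-> S3 -0-> S0 -1-> S3 -0-> S0

After x (step 1): S3. After xy (step 8): S0.
They differ (S3 ≠ S0), so y is not a cycle from the state after x; this split is not the one the pumping-lemma construction produces, and pumping y need not keep the string in L(N).

no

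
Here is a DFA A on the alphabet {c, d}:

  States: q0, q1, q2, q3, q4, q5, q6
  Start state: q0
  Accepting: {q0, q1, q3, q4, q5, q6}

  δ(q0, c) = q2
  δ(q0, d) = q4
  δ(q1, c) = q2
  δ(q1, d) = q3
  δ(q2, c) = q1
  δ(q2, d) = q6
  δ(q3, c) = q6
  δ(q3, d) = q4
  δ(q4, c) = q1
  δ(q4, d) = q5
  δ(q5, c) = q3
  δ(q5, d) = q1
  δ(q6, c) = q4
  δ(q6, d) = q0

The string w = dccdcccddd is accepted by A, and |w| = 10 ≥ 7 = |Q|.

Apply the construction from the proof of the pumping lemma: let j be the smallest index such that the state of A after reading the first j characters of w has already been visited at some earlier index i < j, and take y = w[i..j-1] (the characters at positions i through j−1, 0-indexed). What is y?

Run of A on w = d c c d c c c d d d:
  step 0: q0  (start)
  step 1: q4  (read d: q0→q4)
  step 2: q1  (read c: q4→q1)
  step 3: q2  (read c: q1→q2)
  step 4: q6  (read d: q2→q6)
  step 5: q4  (read c: q6→q4)   ← first repeat (q4 seen earlier)
  step 6: q1  (read c: q4→q1)
  step 7: q2  (read c: q1→q2)
  step 8: q6  (read d: q2→q6)
  step 9: q0  (read d: q6→q0)
  step 10: q4  (read d: q0→q4)

So i = 1, j = 5, giving x = w[0:1] = d, y = w[1:5] = ccdc, z = w[5:10] = ccddd.
Check: |xy| = 5 ≤ 7 and |y| = 4 ≥ 1. Reading y takes A from q4 back to q4, so every xyⁱz is accepted.
Since A has 7 states, any run of length ≥ 7 visits 7+1 states, so by pigeonhole some state repeats within the first 7 steps — that repeat gives the pumpable loop.

ccdc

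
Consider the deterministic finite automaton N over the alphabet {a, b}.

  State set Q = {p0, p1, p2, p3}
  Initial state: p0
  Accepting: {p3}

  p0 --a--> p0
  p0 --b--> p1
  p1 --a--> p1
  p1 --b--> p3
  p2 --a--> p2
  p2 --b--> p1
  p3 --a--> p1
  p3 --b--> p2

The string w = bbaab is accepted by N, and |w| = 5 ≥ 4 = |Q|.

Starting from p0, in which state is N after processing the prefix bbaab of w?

Run of N on the first 5 characters of w = b b a a b:
  step 0: p0  (start)
  step 1: p1  (read b: p0→p1)
  step 2: p3  (read b: p1→p3)
  step 3: p1  (read a: p3→p1)
  step 4: p1  (read a: p1→p1)
  step 5: p3  (read b: p1→p3)

After reading 5 characters, N is in state p3.

p3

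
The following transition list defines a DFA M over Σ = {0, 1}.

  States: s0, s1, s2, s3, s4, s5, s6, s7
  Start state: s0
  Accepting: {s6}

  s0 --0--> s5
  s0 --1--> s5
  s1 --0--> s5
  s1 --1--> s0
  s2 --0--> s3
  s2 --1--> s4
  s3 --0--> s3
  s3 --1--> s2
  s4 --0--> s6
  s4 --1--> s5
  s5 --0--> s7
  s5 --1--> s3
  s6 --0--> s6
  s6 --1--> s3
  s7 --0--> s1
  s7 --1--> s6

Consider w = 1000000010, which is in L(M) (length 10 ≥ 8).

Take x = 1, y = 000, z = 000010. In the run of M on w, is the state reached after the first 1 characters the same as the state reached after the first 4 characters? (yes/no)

yes

State sequence: s0 -1-> s5 -0-> s7 -0-> s1 -0-> s5

After x (step 1): s5. After xy (step 4): s5.
They match, so y = 000 drives M around a cycle from s5 back to itself; pumping y any number of times keeps M in s5 before reading z, and xyⁱz ∈ L(M) for every i ≥ 0.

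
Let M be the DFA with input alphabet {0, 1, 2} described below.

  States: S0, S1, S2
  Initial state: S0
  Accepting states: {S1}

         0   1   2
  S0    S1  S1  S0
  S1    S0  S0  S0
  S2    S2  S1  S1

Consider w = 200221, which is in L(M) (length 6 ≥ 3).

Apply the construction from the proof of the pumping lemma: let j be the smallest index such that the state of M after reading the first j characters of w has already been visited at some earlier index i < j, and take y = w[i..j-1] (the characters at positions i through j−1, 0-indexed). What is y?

2

State sequence: S0 -2-> S0 -0-> S1 -0-> S0 -2-> S0 -2-> S0 -1-> S1
First repeat at step 1: S0 was already visited.

So i = 0, j = 1, giving x = w[0:0] = ε, y = w[0:1] = 2, z = w[1:6] = 00221.
Check: |xy| = 1 ≤ 3 and |y| = 1 ≥ 1. Reading y takes M from S0 back to S0, so every xyⁱz is accepted.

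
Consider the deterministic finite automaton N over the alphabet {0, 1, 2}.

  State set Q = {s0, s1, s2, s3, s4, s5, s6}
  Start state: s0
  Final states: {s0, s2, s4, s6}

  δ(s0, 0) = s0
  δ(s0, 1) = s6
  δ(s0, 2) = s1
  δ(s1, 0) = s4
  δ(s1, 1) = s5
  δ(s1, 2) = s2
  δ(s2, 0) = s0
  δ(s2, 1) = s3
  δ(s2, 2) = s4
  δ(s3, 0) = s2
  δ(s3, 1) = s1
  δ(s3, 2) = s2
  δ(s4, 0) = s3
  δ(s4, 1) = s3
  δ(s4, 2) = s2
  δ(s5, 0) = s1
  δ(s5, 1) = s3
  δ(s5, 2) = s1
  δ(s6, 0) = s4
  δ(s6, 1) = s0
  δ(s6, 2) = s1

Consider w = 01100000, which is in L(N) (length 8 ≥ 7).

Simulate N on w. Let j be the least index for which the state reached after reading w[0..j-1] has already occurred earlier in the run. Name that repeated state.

s0

State sequence: s0 -0-> s0 -1-> s6 -1-> s0 -0-> s0 -0-> s0 -0-> s0 -0-> s0 -0-> s0
First repeat at step 1: s0 was already visited.

The earliest repeat is at step j = 1: N is in s0, which it already visited at step i = 0.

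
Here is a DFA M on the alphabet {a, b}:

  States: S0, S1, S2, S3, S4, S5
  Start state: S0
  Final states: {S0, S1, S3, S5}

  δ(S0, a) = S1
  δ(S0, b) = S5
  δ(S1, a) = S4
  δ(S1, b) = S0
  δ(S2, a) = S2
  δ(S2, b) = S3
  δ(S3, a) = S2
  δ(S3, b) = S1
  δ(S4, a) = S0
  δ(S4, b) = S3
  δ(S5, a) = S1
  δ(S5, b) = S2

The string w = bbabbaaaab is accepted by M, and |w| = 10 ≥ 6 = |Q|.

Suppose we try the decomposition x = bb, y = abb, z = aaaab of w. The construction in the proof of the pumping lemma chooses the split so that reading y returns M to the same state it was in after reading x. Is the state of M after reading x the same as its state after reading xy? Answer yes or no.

State sequence: S0 -b-> S5 -b-> S2 -a-> S2 -b-> S3 -b-> S1

After x (step 2): S2. After xy (step 5): S1.
They differ (S2 ≠ S1), so y is not a cycle from the state after x; this split is not the one the pumping-lemma construction produces, and pumping y need not keep the string in L(M).

no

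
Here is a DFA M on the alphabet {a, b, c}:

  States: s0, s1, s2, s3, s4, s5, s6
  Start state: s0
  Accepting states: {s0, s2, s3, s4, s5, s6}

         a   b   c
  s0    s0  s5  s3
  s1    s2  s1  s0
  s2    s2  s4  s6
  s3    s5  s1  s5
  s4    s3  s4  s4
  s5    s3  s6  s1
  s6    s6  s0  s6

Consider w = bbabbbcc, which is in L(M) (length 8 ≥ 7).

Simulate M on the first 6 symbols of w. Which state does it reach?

s6

Run of M on the first 6 characters of w = b b a b b b:
  step 0: s0  (start)
  step 1: s5  (read b: s0→s5)
  step 2: s6  (read b: s5→s6)
  step 3: s6  (read a: s6→s6)
  step 4: s0  (read b: s6→s0)
  step 5: s5  (read b: s0→s5)
  step 6: s6  (read b: s5→s6)

After reading 6 characters, M is in state s6.
(This kind of state-tracing is the core of the pumping-lemma construction: with 7 states, pigeonhole forces a repeat within the first 7 steps.)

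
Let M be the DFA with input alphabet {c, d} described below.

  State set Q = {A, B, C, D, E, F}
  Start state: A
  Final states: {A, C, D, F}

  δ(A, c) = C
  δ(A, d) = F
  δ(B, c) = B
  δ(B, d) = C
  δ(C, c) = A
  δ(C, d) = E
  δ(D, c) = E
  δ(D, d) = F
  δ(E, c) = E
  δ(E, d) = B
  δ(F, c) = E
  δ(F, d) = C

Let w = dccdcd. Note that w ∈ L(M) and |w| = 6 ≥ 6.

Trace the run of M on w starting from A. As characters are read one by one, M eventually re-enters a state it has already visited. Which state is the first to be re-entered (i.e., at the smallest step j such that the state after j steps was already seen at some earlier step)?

State sequence: A -d-> F -c-> E -c-> E -d-> B -c-> B -d-> C
First repeat at step 3: E was already visited.

The earliest repeat is at step j = 3: M is in E, which it already visited at step i = 2.
The DFA has 6 states, so the proof of the pumping lemma guarantees a repeated state among the first 6+1 visited; the segment between the two visits is the pumpable y.

E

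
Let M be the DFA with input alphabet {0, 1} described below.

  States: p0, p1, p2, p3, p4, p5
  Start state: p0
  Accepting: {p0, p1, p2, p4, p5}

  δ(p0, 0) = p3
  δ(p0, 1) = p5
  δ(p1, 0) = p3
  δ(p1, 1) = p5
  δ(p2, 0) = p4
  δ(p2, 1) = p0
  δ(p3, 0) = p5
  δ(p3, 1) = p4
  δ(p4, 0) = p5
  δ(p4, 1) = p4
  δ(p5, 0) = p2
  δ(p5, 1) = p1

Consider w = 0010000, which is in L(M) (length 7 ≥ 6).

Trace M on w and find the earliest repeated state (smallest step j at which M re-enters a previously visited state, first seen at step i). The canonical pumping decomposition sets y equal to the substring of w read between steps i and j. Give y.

Run of M on w = 0 0 1 0 0 0 0:
  step 0: p0  (start)
  step 1: p3  (read 0: p0→p3)
  step 2: p5  (read 0: p3→p5)
  step 3: p1  (read 1: p5→p1)
  step 4: p3  (read 0: p1→p3)   ← first repeat (p3 seen earlier)
  step 5: p5  (read 0: p3→p5)
  step 6: p2  (read 0: p5→p2)
  step 7: p4  (read 0: p2→p4)

So i = 1, j = 4, giving x = w[0:1] = 0, y = w[1:4] = 010, z = w[4:7] = 000.
Check: |xy| = 4 ≤ 6 and |y| = 3 ≥ 1. Reading y takes M from p3 back to p3, so every xyⁱz is accepted.
Since M has 6 states, any run of length ≥ 6 visits 6+1 states, so by pigeonhole some state repeats within the first 6 steps — that repeat gives the pumpable loop.

010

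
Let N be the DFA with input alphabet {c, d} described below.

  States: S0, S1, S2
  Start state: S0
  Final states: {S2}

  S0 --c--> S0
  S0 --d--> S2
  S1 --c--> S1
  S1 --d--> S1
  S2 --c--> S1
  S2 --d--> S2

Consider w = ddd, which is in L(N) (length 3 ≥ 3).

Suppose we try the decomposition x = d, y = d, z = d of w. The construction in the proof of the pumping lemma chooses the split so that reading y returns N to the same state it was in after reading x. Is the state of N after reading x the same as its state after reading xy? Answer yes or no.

State sequence: S0 -d-> S2 -d-> S2

After x (step 1): S2. After xy (step 2): S2.
They match, so y = d drives N around a cycle from S2 back to itself; pumping y any number of times keeps N in S2 before reading z, and xyⁱz ∈ L(N) for every i ≥ 0.

yes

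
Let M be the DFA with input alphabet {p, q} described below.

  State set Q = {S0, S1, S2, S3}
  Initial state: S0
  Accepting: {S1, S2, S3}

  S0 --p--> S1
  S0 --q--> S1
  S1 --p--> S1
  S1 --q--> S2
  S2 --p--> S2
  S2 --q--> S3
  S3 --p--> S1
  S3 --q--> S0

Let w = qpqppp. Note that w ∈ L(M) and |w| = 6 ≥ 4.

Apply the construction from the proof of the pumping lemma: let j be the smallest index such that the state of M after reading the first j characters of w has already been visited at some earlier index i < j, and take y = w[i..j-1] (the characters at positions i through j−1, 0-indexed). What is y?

Run of M on w = q p q p p p:
  step 0: S0  (start)
  step 1: S1  (read q: S0→S1)
  step 2: S1  (read p: S1→S1)   ← first repeat (S1 seen earlier)
  step 3: S2  (read q: S1→S2)
  step 4: S2  (read p: S2→S2)
  step 5: S2  (read p: S2→S2)
  step 6: S2  (read p: S2→S2)

So i = 1, j = 2, giving x = w[0:1] = q, y = w[1:2] = p, z = w[2:6] = qppp.
Check: |xy| = 2 ≤ 4 and |y| = 1 ≥ 1. Reading y takes M from S1 back to S1, so every xyⁱz is accepted.
With |Q| = 4, pigeonhole forces a state repeat no later than step 4; the substring read between the first and second visits to that state can be pumped.

p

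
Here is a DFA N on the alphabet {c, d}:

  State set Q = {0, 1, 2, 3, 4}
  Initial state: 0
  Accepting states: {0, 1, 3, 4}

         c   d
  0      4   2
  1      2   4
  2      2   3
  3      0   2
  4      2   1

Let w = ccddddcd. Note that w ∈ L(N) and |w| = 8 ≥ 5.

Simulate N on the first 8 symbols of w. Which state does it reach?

3

State sequence: 0 -c-> 4 -c-> 2 -d-> 3 -d-> 2 -d-> 3 -d-> 2 -c-> 2 -d-> 3

After reading 8 characters, N is in state 3.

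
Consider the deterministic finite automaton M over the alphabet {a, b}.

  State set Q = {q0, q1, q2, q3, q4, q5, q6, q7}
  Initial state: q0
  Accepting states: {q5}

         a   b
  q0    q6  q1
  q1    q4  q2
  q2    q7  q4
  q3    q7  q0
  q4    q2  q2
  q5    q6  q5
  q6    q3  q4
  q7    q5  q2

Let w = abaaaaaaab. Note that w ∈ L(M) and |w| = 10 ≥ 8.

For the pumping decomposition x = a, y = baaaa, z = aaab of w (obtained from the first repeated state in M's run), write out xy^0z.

xy⁰z = xz = a·aaab = aaaab.
Reading y = baaaa takes M from q6 back to q6, so after x the machine is still in q6, and z then leads to the accepting state q5. Hence aaaab ∈ L(M).

aaaab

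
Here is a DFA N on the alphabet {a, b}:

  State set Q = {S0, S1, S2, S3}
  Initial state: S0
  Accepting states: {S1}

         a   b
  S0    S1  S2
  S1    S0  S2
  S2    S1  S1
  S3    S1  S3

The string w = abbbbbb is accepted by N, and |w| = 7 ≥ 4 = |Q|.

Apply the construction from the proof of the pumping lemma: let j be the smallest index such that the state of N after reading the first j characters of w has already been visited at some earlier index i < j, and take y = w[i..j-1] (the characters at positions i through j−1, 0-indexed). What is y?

State sequence: S0 -a-> S1 -b-> S2 -b-> S1 -b-> S2 -b-> S1 -b-> S2 -b-> S1
First repeat at step 3: S1 was already visited.

So i = 1, j = 3, giving x = w[0:1] = a, y = w[1:3] = bb, z = w[3:7] = bbbb.
Check: |xy| = 3 ≤ 4 and |y| = 2 ≥ 1. Reading y takes N from S1 back to S1, so every xyⁱz is accepted.

bb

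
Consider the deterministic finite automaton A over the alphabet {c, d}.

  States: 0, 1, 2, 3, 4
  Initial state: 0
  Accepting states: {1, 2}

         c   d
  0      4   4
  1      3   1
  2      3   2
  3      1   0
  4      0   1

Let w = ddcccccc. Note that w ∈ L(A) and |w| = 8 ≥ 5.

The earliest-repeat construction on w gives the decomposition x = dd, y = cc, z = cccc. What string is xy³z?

xy^3z = dd·cc·cc·cc·cccc = ddcccccccccc.
Reading y = cc takes A from 1 back to 1, so after x·y·y·y the machine is still in 1, and z then leads to the accepting state 1. Hence ddcccccccccc ∈ L(A).

ddcccccccccc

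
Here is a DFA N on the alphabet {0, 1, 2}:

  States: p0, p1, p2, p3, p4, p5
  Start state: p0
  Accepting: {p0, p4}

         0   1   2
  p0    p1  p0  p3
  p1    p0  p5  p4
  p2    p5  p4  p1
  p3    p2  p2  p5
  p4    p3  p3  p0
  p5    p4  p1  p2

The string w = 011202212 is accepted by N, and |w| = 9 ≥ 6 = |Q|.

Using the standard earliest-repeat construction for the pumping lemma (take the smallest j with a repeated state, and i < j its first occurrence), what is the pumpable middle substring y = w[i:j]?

State sequence: p0 -0-> p1 -1-> p5 -1-> p1 -2-> p4 -0-> p3 -2-> p5 -2-> p2 -1-> p4 -2-> p0
First repeat at step 3: p1 was already visited.

So i = 1, j = 3, giving x = w[0:1] = 0, y = w[1:3] = 11, z = w[3:9] = 202212.
Check: |xy| = 3 ≤ 6 and |y| = 2 ≥ 1. Reading y takes N from p1 back to p1, so every xyⁱz is accepted.

11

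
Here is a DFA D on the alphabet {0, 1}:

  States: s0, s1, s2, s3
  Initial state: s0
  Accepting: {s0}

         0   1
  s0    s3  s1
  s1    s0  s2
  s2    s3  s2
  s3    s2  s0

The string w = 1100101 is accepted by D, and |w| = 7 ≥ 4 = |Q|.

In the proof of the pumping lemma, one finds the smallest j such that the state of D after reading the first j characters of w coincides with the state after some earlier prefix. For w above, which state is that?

Run of D on w = 1 1 0 0 1 0 1:
  step 0: s0  (start)
  step 1: s1  (read 1: s0→s1)
  step 2: s2  (read 1: s1→s2)
  step 3: s3  (read 0: s2→s3)
  step 4: s2  (read 0: s3→s2)   ← first repeat (s2 seen earlier)
  step 5: s2  (read 1: s2→s2)
  step 6: s3  (read 0: s2→s3)
  step 7: s0  (read 1: s3→s0)

The earliest repeat is at step j = 4: D is in s2, which it already visited at step i = 2.
Pumping length from the standard proof: p = 4 (the number of states). The repeated state found above gives |xy| = j ≤ 4 and |y| = j − i ≥ 1.

s2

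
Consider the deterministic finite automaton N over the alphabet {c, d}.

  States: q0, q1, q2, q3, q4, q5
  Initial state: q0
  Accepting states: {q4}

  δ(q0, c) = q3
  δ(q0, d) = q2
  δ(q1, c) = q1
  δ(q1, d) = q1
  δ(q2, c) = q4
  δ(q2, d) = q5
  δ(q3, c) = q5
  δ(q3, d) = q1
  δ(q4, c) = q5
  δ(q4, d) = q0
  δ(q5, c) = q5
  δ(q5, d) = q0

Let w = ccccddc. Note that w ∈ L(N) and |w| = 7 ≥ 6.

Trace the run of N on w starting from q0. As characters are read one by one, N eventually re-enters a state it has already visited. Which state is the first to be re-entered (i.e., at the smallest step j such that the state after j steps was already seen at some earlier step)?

State sequence: q0 -c-> q3 -c-> q5 -c-> q5 -c-> q5 -d-> q0 -d-> q2 -c-> q4
First repeat at step 3: q5 was already visited.

The earliest repeat is at step j = 3: N is in q5, which it already visited at step i = 2.
With |Q| = 6, pigeonhole forces a state repeat no later than step 6; the substring read between the first and second visits to that state can be pumped.

q5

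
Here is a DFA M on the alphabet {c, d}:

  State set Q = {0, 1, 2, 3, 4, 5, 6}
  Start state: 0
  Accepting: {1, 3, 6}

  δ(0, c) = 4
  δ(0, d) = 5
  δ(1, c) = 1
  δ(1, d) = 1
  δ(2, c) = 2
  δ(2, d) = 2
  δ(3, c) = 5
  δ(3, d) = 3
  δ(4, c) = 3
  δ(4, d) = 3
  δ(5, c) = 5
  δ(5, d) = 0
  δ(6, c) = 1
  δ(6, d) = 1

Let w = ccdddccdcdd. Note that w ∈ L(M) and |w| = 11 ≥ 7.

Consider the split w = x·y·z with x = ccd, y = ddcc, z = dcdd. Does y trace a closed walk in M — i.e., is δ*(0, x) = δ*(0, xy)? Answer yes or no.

no

State sequence: 0 -c-> 4 -c-> 3 -d-> 3 -d-> 3 -d-> 3 -c-> 5 -c-> 5

After x (step 3): 3. After xy (step 7): 5.
They differ (3 ≠ 5), so y is not a cycle from the state after x; this split is not the one the pumping-lemma construction produces, and pumping y need not keep the string in L(M).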